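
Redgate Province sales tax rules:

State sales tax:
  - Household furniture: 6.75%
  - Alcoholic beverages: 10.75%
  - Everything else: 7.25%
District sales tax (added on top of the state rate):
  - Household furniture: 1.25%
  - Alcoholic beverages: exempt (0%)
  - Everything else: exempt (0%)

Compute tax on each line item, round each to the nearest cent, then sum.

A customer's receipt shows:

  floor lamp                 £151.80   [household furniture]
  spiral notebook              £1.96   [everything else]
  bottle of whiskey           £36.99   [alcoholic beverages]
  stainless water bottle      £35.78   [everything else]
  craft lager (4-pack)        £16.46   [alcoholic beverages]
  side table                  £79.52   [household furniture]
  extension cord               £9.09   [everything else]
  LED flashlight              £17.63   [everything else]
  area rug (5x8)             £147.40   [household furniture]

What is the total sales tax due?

Floor lamp £151.80: household furniture → 6.75% + 1.25% district = 8% → £12.14
Spiral notebook £1.96: everything else → 7.25% + 0% district = 7.25% → £0.14
Bottle of whiskey £36.99: alcoholic beverages → 10.75% + 0% district = 10.75% → £3.98
Stainless water bottle £35.78: everything else → 7.25% + 0% district = 7.25% → £2.59
Craft lager (4-pack) £16.46: alcoholic beverages → 10.75% + 0% district = 10.75% → £1.77
Side table £79.52: household furniture → 6.75% + 1.25% district = 8% → £6.36
Extension cord £9.09: everything else → 7.25% + 0% district = 7.25% → £0.66
LED flashlight £17.63: everything else → 7.25% + 0% district = 7.25% → £1.28
Area rug (5x8) £147.40: household furniture → 6.75% + 1.25% district = 8% → £11.79
Total tax = £12.14 + £0.14 + £3.98 + £2.59 + £1.77 + £6.36 + £0.66 + £1.28 + £11.79 = £40.71

£40.71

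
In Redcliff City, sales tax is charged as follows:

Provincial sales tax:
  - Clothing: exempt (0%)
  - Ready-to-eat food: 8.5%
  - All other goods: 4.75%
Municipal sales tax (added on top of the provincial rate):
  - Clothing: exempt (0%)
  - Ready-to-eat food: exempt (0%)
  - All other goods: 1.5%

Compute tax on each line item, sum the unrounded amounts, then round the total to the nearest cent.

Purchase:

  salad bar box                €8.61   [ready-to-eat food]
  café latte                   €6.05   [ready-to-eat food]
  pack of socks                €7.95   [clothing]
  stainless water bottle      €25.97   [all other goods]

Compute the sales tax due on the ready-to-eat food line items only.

Salad bar box €8.61: ready-to-eat food → 8.5% + 0% municipal = 8.5% → €0.73185
Café latte €6.05: ready-to-eat food → 8.5% + 0% municipal = 8.5% → €0.51425
Tax on ready-to-eat food: unrounded sum = €1.2461 → €1.25

€1.25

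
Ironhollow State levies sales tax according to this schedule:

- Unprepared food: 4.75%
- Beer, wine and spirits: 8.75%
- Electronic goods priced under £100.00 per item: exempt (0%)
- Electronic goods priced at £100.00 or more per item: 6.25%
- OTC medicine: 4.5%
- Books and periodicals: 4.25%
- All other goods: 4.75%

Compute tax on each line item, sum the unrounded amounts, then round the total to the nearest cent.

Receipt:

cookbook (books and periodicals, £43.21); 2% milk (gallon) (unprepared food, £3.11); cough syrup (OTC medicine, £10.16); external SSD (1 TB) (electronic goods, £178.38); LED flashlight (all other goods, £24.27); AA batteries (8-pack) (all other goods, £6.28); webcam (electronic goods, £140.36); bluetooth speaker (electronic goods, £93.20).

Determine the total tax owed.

£23.81

Cookbook £43.21: books and periodicals → 4.25% → £1.836425
2% milk (gallon) £3.11: unprepared food → 4.75% → £0.147725
Cough syrup £10.16: OTC medicine → 4.5% → £0.4572
External SSD (1 TB) £178.38: electronic goods, £100.00 or more → 6.25% → £11.14875
LED flashlight £24.27: all other goods → 4.75% → £1.152825
AA batteries (8-pack) £6.28: all other goods → 4.75% → £0.2983
Webcam £140.36: electronic goods, £100.00 or more → 6.25% → £8.7725
Bluetooth speaker £93.20: electronic goods, under £100.00 → 0% → £0.00
Unrounded tax sum = £23.813725 → £23.81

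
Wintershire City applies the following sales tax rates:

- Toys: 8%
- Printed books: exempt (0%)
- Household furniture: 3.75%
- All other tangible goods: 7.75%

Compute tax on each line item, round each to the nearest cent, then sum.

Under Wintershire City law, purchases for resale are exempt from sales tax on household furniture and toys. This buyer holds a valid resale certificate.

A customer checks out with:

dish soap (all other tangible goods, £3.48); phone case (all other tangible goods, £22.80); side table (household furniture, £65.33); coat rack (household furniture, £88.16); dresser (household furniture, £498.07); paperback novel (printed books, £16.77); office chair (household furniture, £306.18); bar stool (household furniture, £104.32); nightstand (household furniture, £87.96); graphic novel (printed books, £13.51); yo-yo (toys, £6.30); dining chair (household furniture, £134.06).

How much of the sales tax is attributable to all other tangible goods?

£2.04

Dish soap £3.48: all other tangible goods → 7.75% → £0.27
Phone case £22.80: all other tangible goods → 7.75% → £1.77
Tax on all other tangible goods = £0.27 + £1.77 = £2.04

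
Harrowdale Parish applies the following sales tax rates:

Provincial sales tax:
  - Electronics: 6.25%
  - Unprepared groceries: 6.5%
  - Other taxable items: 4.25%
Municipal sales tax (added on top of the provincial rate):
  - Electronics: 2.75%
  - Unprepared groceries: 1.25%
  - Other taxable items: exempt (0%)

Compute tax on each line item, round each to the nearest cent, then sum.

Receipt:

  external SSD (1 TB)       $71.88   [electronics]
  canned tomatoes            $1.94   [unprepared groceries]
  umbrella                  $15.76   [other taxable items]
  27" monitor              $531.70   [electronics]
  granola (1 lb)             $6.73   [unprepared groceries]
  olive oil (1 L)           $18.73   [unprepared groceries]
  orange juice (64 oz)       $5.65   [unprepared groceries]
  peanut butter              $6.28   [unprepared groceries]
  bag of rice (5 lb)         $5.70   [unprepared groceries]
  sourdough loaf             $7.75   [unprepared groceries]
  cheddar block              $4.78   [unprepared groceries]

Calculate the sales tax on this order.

External SSD (1 TB) $71.88: electronics → 6.25% + 2.75% municipal = 9% → $6.47
Canned tomatoes $1.94: unprepared groceries → 6.5% + 1.25% municipal = 7.75% → $0.15
Umbrella $15.76: other taxable items → 4.25% + 0% municipal = 4.25% → $0.67
27" monitor $531.70: electronics → 6.25% + 2.75% municipal = 9% → $47.85
Granola (1 lb) $6.73: unprepared groceries → 6.5% + 1.25% municipal = 7.75% → $0.52
Olive oil (1 L) $18.73: unprepared groceries → 6.5% + 1.25% municipal = 7.75% → $1.45
Orange juice (64 oz) $5.65: unprepared groceries → 6.5% + 1.25% municipal = 7.75% → $0.44
Peanut butter $6.28: unprepared groceries → 6.5% + 1.25% municipal = 7.75% → $0.49
Bag of rice (5 lb) $5.70: unprepared groceries → 6.5% + 1.25% municipal = 7.75% → $0.44
Sourdough loaf $7.75: unprepared groceries → 6.5% + 1.25% municipal = 7.75% → $0.60
Cheddar block $4.78: unprepared groceries → 6.5% + 1.25% municipal = 7.75% → $0.37
Total tax = $6.47 + $0.15 + $0.67 + $47.85 + $0.52 + $1.45 + $0.44 + $0.49 + $0.44 + $0.60 + $0.37 = $59.45

$59.45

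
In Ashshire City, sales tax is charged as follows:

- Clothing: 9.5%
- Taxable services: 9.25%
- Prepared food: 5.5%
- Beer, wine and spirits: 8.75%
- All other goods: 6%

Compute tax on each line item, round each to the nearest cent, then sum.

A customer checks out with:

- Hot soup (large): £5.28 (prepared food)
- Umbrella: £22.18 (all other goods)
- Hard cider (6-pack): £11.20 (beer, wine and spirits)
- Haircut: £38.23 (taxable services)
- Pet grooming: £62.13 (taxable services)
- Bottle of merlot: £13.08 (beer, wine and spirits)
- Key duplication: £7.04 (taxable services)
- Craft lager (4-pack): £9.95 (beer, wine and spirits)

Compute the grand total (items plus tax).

Hot soup (large) £5.28: prepared food → 5.5% → £0.29
Umbrella £22.18: all other goods → 6% → £1.33
Hard cider (6-pack) £11.20: beer, wine and spirits → 8.75% → £0.98
Haircut £38.23: taxable services → 9.25% → £3.54
Pet grooming £62.13: taxable services → 9.25% → £5.75
Bottle of merlot £13.08: beer, wine and spirits → 8.75% → £1.14
Key duplication £7.04: taxable services → 9.25% → £0.65
Craft lager (4-pack) £9.95: beer, wine and spirits → 8.75% → £0.87
Subtotal = £169.09; tax = £14.55; total due = £183.64

£183.64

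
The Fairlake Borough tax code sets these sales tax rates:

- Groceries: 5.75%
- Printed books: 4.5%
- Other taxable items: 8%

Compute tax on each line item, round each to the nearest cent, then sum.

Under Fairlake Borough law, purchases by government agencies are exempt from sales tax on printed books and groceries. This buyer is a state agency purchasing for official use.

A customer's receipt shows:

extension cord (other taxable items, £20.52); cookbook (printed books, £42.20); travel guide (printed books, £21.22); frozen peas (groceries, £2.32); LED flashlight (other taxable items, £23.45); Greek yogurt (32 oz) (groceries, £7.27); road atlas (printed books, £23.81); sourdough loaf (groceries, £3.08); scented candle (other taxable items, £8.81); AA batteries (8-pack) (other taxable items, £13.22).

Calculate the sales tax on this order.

£5.28

Extension cord £20.52: other taxable items → 8% → £1.64
Cookbook £42.20: printed books, buyer-exempt → 0% → £0.00
Travel guide £21.22: printed books, buyer-exempt → 0% → £0.00
Frozen peas £2.32: groceries, buyer-exempt → 0% → £0.00
LED flashlight £23.45: other taxable items → 8% → £1.88
Greek yogurt (32 oz) £7.27: groceries, buyer-exempt → 0% → £0.00
Road atlas £23.81: printed books, buyer-exempt → 0% → £0.00
Sourdough loaf £3.08: groceries, buyer-exempt → 0% → £0.00
Scented candle £8.81: other taxable items → 8% → £0.70
AA batteries (8-pack) £13.22: other taxable items → 8% → £1.06
Total tax = £1.64 + £1.88 + £0.70 + £1.06 = £5.28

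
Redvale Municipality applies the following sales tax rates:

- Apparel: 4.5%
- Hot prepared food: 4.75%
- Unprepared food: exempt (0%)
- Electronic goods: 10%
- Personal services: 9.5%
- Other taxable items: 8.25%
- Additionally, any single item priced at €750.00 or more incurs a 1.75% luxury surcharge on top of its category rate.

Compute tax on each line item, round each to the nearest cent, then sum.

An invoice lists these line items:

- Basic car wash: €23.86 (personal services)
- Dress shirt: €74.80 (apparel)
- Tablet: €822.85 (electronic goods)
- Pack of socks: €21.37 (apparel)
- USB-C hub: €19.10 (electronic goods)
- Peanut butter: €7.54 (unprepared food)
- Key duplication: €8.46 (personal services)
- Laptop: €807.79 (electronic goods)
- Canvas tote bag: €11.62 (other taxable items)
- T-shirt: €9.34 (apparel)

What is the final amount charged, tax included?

€2009.02

Basic car wash €23.86: personal services → 9.5% → €2.27
Dress shirt €74.80: apparel → 4.5% → €3.37
Tablet €822.85: electronic goods → 10% + 1.75% surcharge = 11.75% → €96.68
Pack of socks €21.37: apparel → 4.5% → €0.96
USB-C hub €19.10: electronic goods → 10% → €1.91
Peanut butter €7.54: unprepared food → 0% → €0.00
Key duplication €8.46: personal services → 9.5% → €0.80
Laptop €807.79: electronic goods → 10% + 1.75% surcharge = 11.75% → €94.92
Canvas tote bag €11.62: other taxable items → 8.25% → €0.96
T-shirt €9.34: apparel → 4.5% → €0.42
Subtotal = €1806.73; tax = €202.29; total due = €2009.02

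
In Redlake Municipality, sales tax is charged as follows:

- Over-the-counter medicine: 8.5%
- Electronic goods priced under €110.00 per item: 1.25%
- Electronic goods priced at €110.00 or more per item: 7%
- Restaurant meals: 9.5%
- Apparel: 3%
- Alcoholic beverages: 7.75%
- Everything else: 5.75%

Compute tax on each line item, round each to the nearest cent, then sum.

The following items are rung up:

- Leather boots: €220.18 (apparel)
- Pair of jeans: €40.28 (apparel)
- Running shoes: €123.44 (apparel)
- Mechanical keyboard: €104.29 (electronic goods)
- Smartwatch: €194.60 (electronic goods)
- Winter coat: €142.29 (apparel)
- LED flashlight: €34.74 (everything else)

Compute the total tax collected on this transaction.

€32.71

Leather boots €220.18: apparel → 3% → €6.61
Pair of jeans €40.28: apparel → 3% → €1.21
Running shoes €123.44: apparel → 3% → €3.70
Mechanical keyboard €104.29: electronic goods, under €110.00 → 1.25% → €1.30
Smartwatch €194.60: electronic goods, €110.00 or more → 7% → €13.62
Winter coat €142.29: apparel → 3% → €4.27
LED flashlight €34.74: everything else → 5.75% → €2.00
Total tax = €6.61 + €1.21 + €3.70 + €1.30 + €13.62 + €4.27 + €2.00 = €32.71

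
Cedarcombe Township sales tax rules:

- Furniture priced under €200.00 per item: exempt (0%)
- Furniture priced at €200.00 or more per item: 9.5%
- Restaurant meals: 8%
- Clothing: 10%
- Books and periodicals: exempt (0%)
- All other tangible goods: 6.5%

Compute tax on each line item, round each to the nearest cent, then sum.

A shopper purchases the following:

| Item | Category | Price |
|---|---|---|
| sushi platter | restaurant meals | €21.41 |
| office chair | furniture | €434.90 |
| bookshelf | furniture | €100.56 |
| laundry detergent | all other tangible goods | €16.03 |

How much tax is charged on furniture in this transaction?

Office chair €434.90: furniture, €200.00 or more → 9.5% → €41.32
Bookshelf €100.56: furniture, under €200.00 → 0% → €0.00
Tax on furniture = €41.32 + €0.00 = €41.32

€41.32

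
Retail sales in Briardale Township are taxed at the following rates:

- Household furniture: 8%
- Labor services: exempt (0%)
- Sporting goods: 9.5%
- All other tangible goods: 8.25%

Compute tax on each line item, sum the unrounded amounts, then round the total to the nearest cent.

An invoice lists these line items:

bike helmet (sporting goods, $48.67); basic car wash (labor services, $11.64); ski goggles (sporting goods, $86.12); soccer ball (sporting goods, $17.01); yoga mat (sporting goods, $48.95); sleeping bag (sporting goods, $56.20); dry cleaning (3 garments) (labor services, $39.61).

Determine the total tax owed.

Bike helmet $48.67: sporting goods → 9.5% → $4.62365
Basic car wash $11.64: labor services → 0% → $0.00
Ski goggles $86.12: sporting goods → 9.5% → $8.1814
Soccer ball $17.01: sporting goods → 9.5% → $1.61595
Yoga mat $48.95: sporting goods → 9.5% → $4.65025
Sleeping bag $56.20: sporting goods → 9.5% → $5.339
Dry cleaning (3 garments) $39.61: labor services → 0% → $0.00
Unrounded tax sum = $24.41025 → $24.41

$24.41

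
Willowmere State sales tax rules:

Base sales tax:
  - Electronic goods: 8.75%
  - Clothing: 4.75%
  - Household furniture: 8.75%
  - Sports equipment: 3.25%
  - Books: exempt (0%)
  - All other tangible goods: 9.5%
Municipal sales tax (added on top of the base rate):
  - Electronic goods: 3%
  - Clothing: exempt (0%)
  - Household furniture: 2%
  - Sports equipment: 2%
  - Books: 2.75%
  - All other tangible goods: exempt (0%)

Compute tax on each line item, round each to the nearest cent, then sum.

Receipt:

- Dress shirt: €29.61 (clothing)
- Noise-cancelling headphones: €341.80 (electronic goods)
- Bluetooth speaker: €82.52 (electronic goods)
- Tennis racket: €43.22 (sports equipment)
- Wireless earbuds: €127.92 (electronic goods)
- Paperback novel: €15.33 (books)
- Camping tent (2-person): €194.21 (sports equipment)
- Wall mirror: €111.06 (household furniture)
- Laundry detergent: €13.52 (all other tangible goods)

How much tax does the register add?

€92.41

Dress shirt €29.61: clothing → 4.75% + 0% municipal = 4.75% → €1.41
Noise-cancelling headphones €341.80: electronic goods → 8.75% + 3% municipal = 11.75% → €40.16
Bluetooth speaker €82.52: electronic goods → 8.75% + 3% municipal = 11.75% → €9.70
Tennis racket €43.22: sports equipment → 3.25% + 2% municipal = 5.25% → €2.27
Wireless earbuds €127.92: electronic goods → 8.75% + 3% municipal = 11.75% → €15.03
Paperback novel €15.33: books → 0% + 2.75% municipal = 2.75% → €0.42
Camping tent (2-person) €194.21: sports equipment → 3.25% + 2% municipal = 5.25% → €10.20
Wall mirror €111.06: household furniture → 8.75% + 2% municipal = 10.75% → €11.94
Laundry detergent €13.52: all other tangible goods → 9.5% + 0% municipal = 9.5% → €1.28
Total tax = €1.41 + €40.16 + €9.70 + €2.27 + €15.03 + €0.42 + €10.20 + €11.94 + €1.28 = €92.41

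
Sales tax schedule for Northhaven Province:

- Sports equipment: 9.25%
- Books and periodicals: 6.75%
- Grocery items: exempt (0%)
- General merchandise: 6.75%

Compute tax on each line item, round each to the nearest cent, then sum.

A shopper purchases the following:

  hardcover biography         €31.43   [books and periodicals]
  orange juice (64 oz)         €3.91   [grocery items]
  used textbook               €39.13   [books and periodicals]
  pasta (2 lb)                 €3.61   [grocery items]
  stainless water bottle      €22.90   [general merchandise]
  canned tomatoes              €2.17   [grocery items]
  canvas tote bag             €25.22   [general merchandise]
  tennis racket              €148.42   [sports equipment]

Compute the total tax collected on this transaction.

€21.74

Hardcover biography €31.43: books and periodicals → 6.75% → €2.12
Orange juice (64 oz) €3.91: grocery items → 0% → €0.00
Used textbook €39.13: books and periodicals → 6.75% → €2.64
Pasta (2 lb) €3.61: grocery items → 0% → €0.00
Stainless water bottle €22.90: general merchandise → 6.75% → €1.55
Canned tomatoes €2.17: grocery items → 0% → €0.00
Canvas tote bag €25.22: general merchandise → 6.75% → €1.70
Tennis racket €148.42: sports equipment → 9.25% → €13.73
Total tax = €2.12 + €2.64 + €1.55 + €1.70 + €13.73 = €21.74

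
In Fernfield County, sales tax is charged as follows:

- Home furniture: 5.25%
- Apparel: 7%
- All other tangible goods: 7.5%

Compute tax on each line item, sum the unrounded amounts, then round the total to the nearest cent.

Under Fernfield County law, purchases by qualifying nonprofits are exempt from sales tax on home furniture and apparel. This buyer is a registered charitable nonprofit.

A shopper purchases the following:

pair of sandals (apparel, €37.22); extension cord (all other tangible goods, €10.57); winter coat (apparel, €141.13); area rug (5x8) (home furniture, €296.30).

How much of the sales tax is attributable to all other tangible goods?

Extension cord €10.57: all other tangible goods → 7.5% → €0.79275
Tax on all other tangible goods: unrounded sum = €0.79275 → €0.79

€0.79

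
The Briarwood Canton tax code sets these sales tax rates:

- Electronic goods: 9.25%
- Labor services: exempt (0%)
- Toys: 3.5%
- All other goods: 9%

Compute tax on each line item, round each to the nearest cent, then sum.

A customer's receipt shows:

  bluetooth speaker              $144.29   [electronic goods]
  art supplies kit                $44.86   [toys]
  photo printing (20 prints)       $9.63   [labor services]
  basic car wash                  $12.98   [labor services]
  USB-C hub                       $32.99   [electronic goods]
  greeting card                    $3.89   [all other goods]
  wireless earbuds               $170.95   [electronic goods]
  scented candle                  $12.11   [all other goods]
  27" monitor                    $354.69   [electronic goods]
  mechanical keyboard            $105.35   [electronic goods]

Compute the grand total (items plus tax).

Bluetooth speaker $144.29: electronic goods → 9.25% → $13.35
Art supplies kit $44.86: toys → 3.5% → $1.57
Photo printing (20 prints) $9.63: labor services → 0% → $0.00
Basic car wash $12.98: labor services → 0% → $0.00
USB-C hub $32.99: electronic goods → 9.25% → $3.05
Greeting card $3.89: all other goods → 9% → $0.35
Wireless earbuds $170.95: electronic goods → 9.25% → $15.81
Scented candle $12.11: all other goods → 9% → $1.09
27" monitor $354.69: electronic goods → 9.25% → $32.81
Mechanical keyboard $105.35: electronic goods → 9.25% → $9.74
Subtotal = $891.74; tax = $77.77; total due = $969.51

$969.51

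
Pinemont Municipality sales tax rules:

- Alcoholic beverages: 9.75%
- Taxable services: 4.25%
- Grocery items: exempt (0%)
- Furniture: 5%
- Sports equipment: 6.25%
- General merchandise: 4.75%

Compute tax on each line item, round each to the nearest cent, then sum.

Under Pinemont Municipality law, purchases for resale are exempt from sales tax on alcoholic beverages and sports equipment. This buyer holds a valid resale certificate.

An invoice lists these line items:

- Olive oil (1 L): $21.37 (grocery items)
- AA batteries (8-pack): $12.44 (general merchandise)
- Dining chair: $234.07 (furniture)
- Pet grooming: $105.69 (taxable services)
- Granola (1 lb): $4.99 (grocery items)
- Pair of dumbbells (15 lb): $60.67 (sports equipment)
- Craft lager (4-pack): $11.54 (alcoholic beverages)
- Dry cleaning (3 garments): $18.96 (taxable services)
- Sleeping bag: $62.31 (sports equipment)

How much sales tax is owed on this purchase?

Olive oil (1 L) $21.37: grocery items → 0% → $0.00
AA batteries (8-pack) $12.44: general merchandise → 4.75% → $0.59
Dining chair $234.07: furniture → 5% → $11.70
Pet grooming $105.69: taxable services → 4.25% → $4.49
Granola (1 lb) $4.99: grocery items → 0% → $0.00
Pair of dumbbells (15 lb) $60.67: sports equipment, buyer-exempt → 0% → $0.00
Craft lager (4-pack) $11.54: alcoholic beverages, buyer-exempt → 0% → $0.00
Dry cleaning (3 garments) $18.96: taxable services → 4.25% → $0.81
Sleeping bag $62.31: sports equipment, buyer-exempt → 0% → $0.00
Total tax = $0.59 + $11.70 + $4.49 + $0.81 = $17.59

$17.59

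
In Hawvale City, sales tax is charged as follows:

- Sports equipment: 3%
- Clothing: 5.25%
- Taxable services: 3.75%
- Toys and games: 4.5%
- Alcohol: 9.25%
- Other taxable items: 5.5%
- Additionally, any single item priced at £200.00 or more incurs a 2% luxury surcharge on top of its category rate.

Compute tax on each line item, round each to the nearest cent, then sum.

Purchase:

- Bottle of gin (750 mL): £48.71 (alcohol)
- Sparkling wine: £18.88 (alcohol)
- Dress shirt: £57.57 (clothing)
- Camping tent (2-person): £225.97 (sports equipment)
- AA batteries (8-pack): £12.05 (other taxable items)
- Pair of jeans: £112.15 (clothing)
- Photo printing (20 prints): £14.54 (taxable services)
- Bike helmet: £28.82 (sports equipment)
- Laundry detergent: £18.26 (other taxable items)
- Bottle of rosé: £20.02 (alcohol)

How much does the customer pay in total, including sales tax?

Bottle of gin (750 mL) £48.71: alcohol → 9.25% → £4.51
Sparkling wine £18.88: alcohol → 9.25% → £1.75
Dress shirt £57.57: clothing → 5.25% → £3.02
Camping tent (2-person) £225.97: sports equipment → 3% + 2% surcharge = 5% → £11.30
AA batteries (8-pack) £12.05: other taxable items → 5.5% → £0.66
Pair of jeans £112.15: clothing → 5.25% → £5.89
Photo printing (20 prints) £14.54: taxable services → 3.75% → £0.55
Bike helmet £28.82: sports equipment → 3% → £0.86
Laundry detergent £18.26: other taxable items → 5.5% → £1.00
Bottle of rosé £20.02: alcohol → 9.25% → £1.85
Subtotal = £556.97; tax = £31.39; total due = £588.36

£588.36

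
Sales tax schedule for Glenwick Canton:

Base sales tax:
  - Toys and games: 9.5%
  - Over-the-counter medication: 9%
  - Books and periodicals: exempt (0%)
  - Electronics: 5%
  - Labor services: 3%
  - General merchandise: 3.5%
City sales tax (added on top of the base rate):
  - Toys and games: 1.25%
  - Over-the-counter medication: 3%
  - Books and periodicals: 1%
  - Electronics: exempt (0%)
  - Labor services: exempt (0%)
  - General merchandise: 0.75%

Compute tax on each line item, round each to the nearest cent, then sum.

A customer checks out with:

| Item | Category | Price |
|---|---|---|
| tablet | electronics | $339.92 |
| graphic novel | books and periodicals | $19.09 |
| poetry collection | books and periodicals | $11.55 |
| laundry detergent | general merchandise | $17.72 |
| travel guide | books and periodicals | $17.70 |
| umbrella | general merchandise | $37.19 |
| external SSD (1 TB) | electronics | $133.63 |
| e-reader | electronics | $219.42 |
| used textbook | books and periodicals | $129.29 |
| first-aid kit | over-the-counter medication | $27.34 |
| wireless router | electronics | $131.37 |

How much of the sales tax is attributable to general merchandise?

Laundry detergent $17.72: general merchandise → 3.5% + 0.75% city = 4.25% → $0.75
Umbrella $37.19: general merchandise → 3.5% + 0.75% city = 4.25% → $1.58
Tax on general merchandise = $0.75 + $1.58 = $2.33

$2.33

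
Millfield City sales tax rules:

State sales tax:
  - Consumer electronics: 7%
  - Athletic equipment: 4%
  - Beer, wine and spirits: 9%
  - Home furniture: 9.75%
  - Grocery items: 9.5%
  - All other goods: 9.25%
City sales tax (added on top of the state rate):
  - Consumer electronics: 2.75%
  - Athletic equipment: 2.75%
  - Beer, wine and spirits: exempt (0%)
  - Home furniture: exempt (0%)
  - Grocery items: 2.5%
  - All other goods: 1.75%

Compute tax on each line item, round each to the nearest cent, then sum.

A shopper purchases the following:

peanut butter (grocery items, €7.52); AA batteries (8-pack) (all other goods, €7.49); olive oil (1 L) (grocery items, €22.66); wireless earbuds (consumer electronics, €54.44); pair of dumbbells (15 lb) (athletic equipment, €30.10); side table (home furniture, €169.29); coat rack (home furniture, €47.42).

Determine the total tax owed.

Peanut butter €7.52: grocery items → 9.5% + 2.5% city = 12% → €0.90
AA batteries (8-pack) €7.49: all other goods → 9.25% + 1.75% city = 11% → €0.82
Olive oil (1 L) €22.66: grocery items → 9.5% + 2.5% city = 12% → €2.72
Wireless earbuds €54.44: consumer electronics → 7% + 2.75% city = 9.75% → €5.31
Pair of dumbbells (15 lb) €30.10: athletic equipment → 4% + 2.75% city = 6.75% → €2.03
Side table €169.29: home furniture → 9.75% + 0% city = 9.75% → €16.51
Coat rack €47.42: home furniture → 9.75% + 0% city = 9.75% → €4.62
Total tax = €0.90 + €0.82 + €2.72 + €5.31 + €2.03 + €16.51 + €4.62 = €32.91

€32.91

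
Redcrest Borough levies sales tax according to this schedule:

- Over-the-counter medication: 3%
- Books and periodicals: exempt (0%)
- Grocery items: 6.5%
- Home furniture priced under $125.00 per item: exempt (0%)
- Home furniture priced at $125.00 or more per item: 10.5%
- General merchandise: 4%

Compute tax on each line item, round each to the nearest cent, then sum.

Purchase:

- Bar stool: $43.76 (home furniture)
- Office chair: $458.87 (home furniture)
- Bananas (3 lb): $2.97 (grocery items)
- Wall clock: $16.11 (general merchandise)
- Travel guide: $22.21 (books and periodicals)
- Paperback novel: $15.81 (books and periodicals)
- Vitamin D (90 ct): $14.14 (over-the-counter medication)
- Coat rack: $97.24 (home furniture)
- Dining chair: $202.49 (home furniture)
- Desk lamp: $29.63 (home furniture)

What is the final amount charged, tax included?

$973.92

Bar stool $43.76: home furniture, under $125.00 → 0% → $0.00
Office chair $458.87: home furniture, $125.00 or more → 10.5% → $48.18
Bananas (3 lb) $2.97: grocery items → 6.5% → $0.19
Wall clock $16.11: general merchandise → 4% → $0.64
Travel guide $22.21: books and periodicals → 0% → $0.00
Paperback novel $15.81: books and periodicals → 0% → $0.00
Vitamin D (90 ct) $14.14: over-the-counter medication → 3% → $0.42
Coat rack $97.24: home furniture, under $125.00 → 0% → $0.00
Dining chair $202.49: home furniture, $125.00 or more → 10.5% → $21.26
Desk lamp $29.63: home furniture, under $125.00 → 0% → $0.00
Subtotal = $903.23; tax = $70.69; total due = $973.92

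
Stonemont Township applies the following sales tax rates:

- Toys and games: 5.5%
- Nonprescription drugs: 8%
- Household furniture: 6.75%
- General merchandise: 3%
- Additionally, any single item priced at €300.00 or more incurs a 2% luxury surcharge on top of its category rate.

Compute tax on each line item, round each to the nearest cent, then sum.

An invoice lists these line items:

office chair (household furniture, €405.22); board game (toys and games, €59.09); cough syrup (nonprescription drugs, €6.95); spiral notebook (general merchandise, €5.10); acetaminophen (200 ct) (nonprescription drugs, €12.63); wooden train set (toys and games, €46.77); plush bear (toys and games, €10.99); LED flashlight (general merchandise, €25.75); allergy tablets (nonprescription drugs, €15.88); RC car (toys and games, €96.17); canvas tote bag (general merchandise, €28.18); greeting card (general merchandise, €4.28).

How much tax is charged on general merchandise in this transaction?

€1.90

Spiral notebook €5.10: general merchandise → 3% → €0.15
LED flashlight €25.75: general merchandise → 3% → €0.77
Canvas tote bag €28.18: general merchandise → 3% → €0.85
Greeting card €4.28: general merchandise → 3% → €0.13
Tax on general merchandise = €0.15 + €0.77 + €0.85 + €0.13 = €1.90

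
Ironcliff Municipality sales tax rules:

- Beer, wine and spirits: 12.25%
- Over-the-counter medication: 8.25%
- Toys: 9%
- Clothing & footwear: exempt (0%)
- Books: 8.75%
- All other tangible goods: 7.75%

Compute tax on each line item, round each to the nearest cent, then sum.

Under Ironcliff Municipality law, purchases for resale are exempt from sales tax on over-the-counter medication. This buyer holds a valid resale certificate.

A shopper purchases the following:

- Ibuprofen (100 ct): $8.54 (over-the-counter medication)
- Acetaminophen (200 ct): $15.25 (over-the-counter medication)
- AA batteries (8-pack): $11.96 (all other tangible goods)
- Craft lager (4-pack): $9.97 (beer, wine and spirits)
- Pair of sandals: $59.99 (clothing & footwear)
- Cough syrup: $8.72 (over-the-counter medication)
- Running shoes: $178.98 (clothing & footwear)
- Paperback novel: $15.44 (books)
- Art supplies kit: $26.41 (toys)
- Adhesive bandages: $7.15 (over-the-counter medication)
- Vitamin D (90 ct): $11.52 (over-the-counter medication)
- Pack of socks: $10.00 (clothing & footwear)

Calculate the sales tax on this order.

Ibuprofen (100 ct) $8.54: over-the-counter medication, buyer-exempt → 0% → $0.00
Acetaminophen (200 ct) $15.25: over-the-counter medication, buyer-exempt → 0% → $0.00
AA batteries (8-pack) $11.96: all other tangible goods → 7.75% → $0.93
Craft lager (4-pack) $9.97: beer, wine and spirits → 12.25% → $1.22
Pair of sandals $59.99: clothing & footwear → 0% → $0.00
Cough syrup $8.72: over-the-counter medication, buyer-exempt → 0% → $0.00
Running shoes $178.98: clothing & footwear → 0% → $0.00
Paperback novel $15.44: books → 8.75% → $1.35
Art supplies kit $26.41: toys → 9% → $2.38
Adhesive bandages $7.15: over-the-counter medication, buyer-exempt → 0% → $0.00
Vitamin D (90 ct) $11.52: over-the-counter medication, buyer-exempt → 0% → $0.00
Pack of socks $10.00: clothing & footwear → 0% → $0.00
Total tax = $0.93 + $1.22 + $1.35 + $2.38 = $5.88

$5.88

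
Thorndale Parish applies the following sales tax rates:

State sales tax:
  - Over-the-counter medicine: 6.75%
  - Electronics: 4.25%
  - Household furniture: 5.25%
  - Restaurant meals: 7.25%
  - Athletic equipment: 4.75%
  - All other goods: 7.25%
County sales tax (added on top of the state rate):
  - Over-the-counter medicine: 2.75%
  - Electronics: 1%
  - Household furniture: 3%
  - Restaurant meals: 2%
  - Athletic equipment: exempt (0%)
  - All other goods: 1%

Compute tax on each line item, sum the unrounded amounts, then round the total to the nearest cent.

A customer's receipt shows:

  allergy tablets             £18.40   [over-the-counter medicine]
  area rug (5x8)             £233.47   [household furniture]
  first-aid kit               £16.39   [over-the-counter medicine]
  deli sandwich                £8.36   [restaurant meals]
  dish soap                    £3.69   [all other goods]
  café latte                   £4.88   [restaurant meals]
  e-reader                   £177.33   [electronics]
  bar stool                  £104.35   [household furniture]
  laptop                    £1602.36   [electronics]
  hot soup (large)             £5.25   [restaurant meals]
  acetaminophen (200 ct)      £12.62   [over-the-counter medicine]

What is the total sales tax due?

£127.82

Allergy tablets £18.40: over-the-counter medicine → 6.75% + 2.75% county = 9.5% → £1.748
Area rug (5x8) £233.47: household furniture → 5.25% + 3% county = 8.25% → £19.261275
First-aid kit £16.39: over-the-counter medicine → 6.75% + 2.75% county = 9.5% → £1.55705
Deli sandwich £8.36: restaurant meals → 7.25% + 2% county = 9.25% → £0.7733
Dish soap £3.69: all other goods → 7.25% + 1% county = 8.25% → £0.304425
Café latte £4.88: restaurant meals → 7.25% + 2% county = 9.25% → £0.4514
E-reader £177.33: electronics → 4.25% + 1% county = 5.25% → £9.309825
Bar stool £104.35: household furniture → 5.25% + 3% county = 8.25% → £8.608875
Laptop £1602.36: electronics → 4.25% + 1% county = 5.25% → £84.1239
Hot soup (large) £5.25: restaurant meals → 7.25% + 2% county = 9.25% → £0.485625
Acetaminophen (200 ct) £12.62: over-the-counter medicine → 6.75% + 2.75% county = 9.5% → £1.1989
Unrounded tax sum = £127.822575 → £127.82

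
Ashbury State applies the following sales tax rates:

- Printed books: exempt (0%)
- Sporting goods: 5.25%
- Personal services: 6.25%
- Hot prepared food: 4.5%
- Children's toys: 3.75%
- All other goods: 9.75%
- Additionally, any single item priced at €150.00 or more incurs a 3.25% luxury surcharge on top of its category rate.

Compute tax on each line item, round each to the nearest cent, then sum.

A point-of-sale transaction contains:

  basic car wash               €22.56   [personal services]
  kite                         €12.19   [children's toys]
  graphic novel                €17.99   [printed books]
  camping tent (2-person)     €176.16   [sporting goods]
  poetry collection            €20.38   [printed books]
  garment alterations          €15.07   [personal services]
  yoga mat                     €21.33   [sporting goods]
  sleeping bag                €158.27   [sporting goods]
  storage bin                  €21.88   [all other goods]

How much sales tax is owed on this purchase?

€34.48

Basic car wash €22.56: personal services → 6.25% → €1.41
Kite €12.19: children's toys → 3.75% → €0.46
Graphic novel €17.99: printed books → 0% → €0.00
Camping tent (2-person) €176.16: sporting goods → 5.25% + 3.25% surcharge = 8.5% → €14.97
Poetry collection €20.38: printed books → 0% → €0.00
Garment alterations €15.07: personal services → 6.25% → €0.94
Yoga mat €21.33: sporting goods → 5.25% → €1.12
Sleeping bag €158.27: sporting goods → 5.25% + 3.25% surcharge = 8.5% → €13.45
Storage bin €21.88: all other goods → 9.75% → €2.13
Total tax = €1.41 + €0.46 + €14.97 + €0.94 + €1.12 + €13.45 + €2.13 = €34.48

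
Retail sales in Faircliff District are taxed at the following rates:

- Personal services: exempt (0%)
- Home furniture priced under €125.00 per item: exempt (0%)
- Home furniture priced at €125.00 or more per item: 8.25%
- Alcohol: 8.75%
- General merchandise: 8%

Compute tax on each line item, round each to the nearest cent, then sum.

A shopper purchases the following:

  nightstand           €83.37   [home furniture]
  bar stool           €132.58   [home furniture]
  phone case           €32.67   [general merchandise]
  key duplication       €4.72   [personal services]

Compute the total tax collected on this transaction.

Nightstand €83.37: home furniture, under €125.00 → 0% → €0.00
Bar stool €132.58: home furniture, €125.00 or more → 8.25% → €10.94
Phone case €32.67: general merchandise → 8% → €2.61
Key duplication €4.72: personal services → 0% → €0.00
Total tax = €10.94 + €2.61 = €13.55

€13.55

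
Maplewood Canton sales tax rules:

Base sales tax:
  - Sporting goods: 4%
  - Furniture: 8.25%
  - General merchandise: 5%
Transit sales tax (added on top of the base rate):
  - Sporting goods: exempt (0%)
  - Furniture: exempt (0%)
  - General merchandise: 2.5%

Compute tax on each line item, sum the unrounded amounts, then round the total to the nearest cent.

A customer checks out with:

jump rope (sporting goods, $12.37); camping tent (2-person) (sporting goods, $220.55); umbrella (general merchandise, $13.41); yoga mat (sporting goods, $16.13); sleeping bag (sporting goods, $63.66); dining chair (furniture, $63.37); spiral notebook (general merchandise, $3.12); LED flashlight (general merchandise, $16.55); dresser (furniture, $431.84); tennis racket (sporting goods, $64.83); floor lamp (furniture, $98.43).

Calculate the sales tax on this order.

Jump rope $12.37: sporting goods → 4% + 0% transit = 4% → $0.4948
Camping tent (2-person) $220.55: sporting goods → 4% + 0% transit = 4% → $8.822
Umbrella $13.41: general merchandise → 5% + 2.5% transit = 7.5% → $1.00575
Yoga mat $16.13: sporting goods → 4% + 0% transit = 4% → $0.6452
Sleeping bag $63.66: sporting goods → 4% + 0% transit = 4% → $2.5464
Dining chair $63.37: furniture → 8.25% + 0% transit = 8.25% → $5.228025
Spiral notebook $3.12: general merchandise → 5% + 2.5% transit = 7.5% → $0.234
LED flashlight $16.55: general merchandise → 5% + 2.5% transit = 7.5% → $1.24125
Dresser $431.84: furniture → 8.25% + 0% transit = 8.25% → $35.6268
Tennis racket $64.83: sporting goods → 4% + 0% transit = 4% → $2.5932
Floor lamp $98.43: furniture → 8.25% + 0% transit = 8.25% → $8.120475
Unrounded tax sum = $66.5579 → $66.56

$66.56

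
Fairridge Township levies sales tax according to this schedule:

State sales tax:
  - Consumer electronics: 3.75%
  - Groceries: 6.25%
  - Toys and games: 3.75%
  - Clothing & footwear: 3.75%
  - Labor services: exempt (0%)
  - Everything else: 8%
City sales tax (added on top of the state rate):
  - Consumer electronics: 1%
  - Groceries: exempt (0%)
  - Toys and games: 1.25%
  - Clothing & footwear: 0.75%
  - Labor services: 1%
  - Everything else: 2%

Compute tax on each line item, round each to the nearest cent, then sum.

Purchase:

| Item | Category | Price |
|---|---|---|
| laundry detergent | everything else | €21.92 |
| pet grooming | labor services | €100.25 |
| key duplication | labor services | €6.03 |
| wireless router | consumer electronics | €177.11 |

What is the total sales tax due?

€11.66

Laundry detergent €21.92: everything else → 8% + 2% city = 10% → €2.19
Pet grooming €100.25: labor services → 0% + 1% city = 1% → €1.00
Key duplication €6.03: labor services → 0% + 1% city = 1% → €0.06
Wireless router €177.11: consumer electronics → 3.75% + 1% city = 4.75% → €8.41
Total tax = €2.19 + €1.00 + €0.06 + €8.41 = €11.66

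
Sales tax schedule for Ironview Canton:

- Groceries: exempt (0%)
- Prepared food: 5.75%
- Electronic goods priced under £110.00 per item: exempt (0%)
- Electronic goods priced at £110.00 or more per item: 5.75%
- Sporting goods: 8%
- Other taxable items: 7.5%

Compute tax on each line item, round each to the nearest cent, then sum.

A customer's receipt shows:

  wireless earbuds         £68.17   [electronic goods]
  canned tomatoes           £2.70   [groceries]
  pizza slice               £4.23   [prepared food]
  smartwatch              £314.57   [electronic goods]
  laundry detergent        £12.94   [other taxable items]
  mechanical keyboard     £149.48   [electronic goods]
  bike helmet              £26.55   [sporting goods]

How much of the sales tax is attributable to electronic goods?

£26.69

Wireless earbuds £68.17: electronic goods, under £110.00 → 0% → £0.00
Smartwatch £314.57: electronic goods, £110.00 or more → 5.75% → £18.09
Mechanical keyboard £149.48: electronic goods, £110.00 or more → 5.75% → £8.60
Tax on electronic goods = £0.00 + £18.09 + £8.60 = £26.69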